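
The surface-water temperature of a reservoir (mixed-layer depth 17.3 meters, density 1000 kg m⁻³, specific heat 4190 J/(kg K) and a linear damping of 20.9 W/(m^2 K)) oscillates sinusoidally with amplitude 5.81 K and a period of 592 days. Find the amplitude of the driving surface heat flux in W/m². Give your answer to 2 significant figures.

130

Areal heat capacity C = ρ c_p D = 1000 × 4190 × 17.3 = 7.25×10^7 J m⁻² K⁻¹.
ω = 2π / 5.11×10^7 s = 1.23×10^-7 s⁻¹.
√((Cω)² + λ²) = √((8.90)² + 20.9²) = 22.7 W/(m²·K).
F₀ = A × √((Cω)²+λ²) = 5.81 × 22.7 = 132 W/m².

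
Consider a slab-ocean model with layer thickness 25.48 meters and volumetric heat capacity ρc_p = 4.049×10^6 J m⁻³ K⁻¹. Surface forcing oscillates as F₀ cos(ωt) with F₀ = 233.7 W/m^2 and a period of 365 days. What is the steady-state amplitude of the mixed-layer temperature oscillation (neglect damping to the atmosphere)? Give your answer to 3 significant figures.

Areal heat capacity C = ρc_p × D = 4.049×10^6 × 25.48 = 1.03×10^8 J m⁻² K⁻¹.
Angular frequency ω = 2π / T = 2π / 3.15×10^7 s = 1.99×10^-7 s⁻¹.
Cω = 1.03×10^8 × 1.99×10^-7 = 20.6 W/(m²·K).
Amplitude A = F₀ / (Cω) = 233.7 / 20.6 = 11.4 K.

11.4 K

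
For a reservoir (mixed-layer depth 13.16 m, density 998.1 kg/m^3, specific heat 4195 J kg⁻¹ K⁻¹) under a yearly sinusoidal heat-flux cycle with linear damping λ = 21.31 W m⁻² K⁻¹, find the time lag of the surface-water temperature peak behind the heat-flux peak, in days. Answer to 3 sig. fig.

Areal heat capacity C = ρ c_p D = 998.1 × 4195 × 13.16 = 5.51×10^7 J/(m²·K).
ω = 2π / 3.15×10^7 s = 1.99×10^-7 s⁻¹.
Phase lag φ = arctan(Cω/λ) = arctan(11.0/21.31) = 0.476 rad.
Time lag = φ / ω = 0.476 / 1.99×10^-7 = 2.39×10^6 s = 27.6 days.

27.6 days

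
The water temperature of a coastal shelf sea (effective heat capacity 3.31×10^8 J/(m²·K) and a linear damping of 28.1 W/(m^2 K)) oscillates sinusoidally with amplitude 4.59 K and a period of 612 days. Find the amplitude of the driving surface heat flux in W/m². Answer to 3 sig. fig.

222

Areal heat capacity C = 3.31×10^8 J/(m²·K) (given).
ω = 2π / 5.29×10^7 s = 1.19×10^-7 s⁻¹.
√((Cω)² + λ²) = √((39.3)² + 28.1²) = 48.3 W/(m²·K).
F₀ = A × √((Cω)²+λ²) = 4.59 × 48.3 = 222 W/m².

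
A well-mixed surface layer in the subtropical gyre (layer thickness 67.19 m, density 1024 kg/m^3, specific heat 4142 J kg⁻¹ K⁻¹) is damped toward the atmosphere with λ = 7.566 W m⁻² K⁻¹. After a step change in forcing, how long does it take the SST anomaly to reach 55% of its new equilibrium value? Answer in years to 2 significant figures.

Areal heat capacity C = ρ c_p D = 1024 × 4142 × 67.19 = 2.85×10^8 J/(m^2 K).
τ = C / λ = 2.85×10^8 / 7.566 = 3.77×10^7 s.
Fraction reached: 1 − e^(−t/τ) = 0.55 ⇒ t = −τ ln(1 − 0.55) = τ × 0.799.
t = 3.01×10^7 s = 0.953 years.

0.95 years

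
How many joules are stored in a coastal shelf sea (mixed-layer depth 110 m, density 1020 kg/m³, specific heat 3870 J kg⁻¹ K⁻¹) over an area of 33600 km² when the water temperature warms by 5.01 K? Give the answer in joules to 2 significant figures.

7.3×10^19 J

Areal heat capacity C = ρ c_p D = 1020 × 3870 × 110 = 4.34×10^8 J/(m²·K).
Heat per unit area: q = C ΔT = 4.34×10^8 × 5.01 = 2.18×10^9 J/m².
Total heat: Q = q × A = 2.18×10^9 × (33600 × 10⁶ m²) = 7.31×10^19 J.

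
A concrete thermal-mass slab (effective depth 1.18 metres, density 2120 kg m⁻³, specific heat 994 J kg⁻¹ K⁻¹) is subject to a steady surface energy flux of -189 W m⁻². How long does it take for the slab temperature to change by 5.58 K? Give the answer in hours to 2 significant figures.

Areal heat capacity C = ρ c_p D = 2120 × 994 × 1.18 = 2.49×10^6 J/(m^2 K).
Time required: Δt = C ΔT / F = 2.49×10^6 × -5.58 / -189 = 73400 s.
In hours: 73400 s / (3600 s/hour) = 20.4 hours.

20 hours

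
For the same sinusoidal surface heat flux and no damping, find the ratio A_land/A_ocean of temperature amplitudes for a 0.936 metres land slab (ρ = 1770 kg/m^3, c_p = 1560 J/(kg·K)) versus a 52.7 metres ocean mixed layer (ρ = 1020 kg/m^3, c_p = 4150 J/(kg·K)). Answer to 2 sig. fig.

86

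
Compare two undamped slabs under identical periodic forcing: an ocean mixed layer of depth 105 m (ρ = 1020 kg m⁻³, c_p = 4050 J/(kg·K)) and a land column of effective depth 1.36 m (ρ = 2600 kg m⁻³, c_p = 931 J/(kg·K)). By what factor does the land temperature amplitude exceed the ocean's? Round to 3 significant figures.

C_ocean = 1020 × 4050 × 105 = 4.34×10^8 J/(m²·K).
C_land = 2600 × 931 × 1.36 = 3.29×10^6 J/(m²·K).
Undamped amplitude ∝ 1/C, so A_land/A_ocean = C_ocean/C_land = 132.

132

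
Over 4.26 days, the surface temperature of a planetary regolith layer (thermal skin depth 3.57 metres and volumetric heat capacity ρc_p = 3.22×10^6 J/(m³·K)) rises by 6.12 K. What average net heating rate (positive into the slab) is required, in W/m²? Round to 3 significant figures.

Areal heat capacity C = ρc_p × D = 3.22×10^6 × 3.57 = 1.15×10^7 J/(m²·K).
Required heat per unit area: Q = C ΔT = 1.15×10^7 × 6.12 = 7.04×10^7 J/m².
Flux F = Q / Δt = 7.04×10^7 / 3.68×10^5 s = 191 W/m².

191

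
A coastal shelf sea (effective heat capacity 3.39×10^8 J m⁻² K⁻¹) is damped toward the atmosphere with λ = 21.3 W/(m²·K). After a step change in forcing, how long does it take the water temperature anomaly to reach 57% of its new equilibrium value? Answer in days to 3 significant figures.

155 days

Areal heat capacity C = 3.39×10^8 J m⁻² K⁻¹ (given).
τ = C / λ = 3.39×10^8 / 21.3 = 1.59×10^7 s.
Fraction reached: 1 − e^(−t/τ) = 0.57 ⇒ t = −τ ln(1 − 0.57) = τ × 0.844.
t = 1.34×10^7 s = 155 days.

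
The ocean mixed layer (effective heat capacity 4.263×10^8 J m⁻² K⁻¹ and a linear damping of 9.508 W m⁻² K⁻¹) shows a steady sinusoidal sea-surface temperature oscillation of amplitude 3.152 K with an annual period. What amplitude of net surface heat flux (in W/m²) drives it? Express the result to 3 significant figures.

Areal heat capacity C = 4.263×10^8 J m⁻² K⁻¹ (given).
ω = 2π / 3.15×10^7 s = 1.99×10^-7 s⁻¹.
√((Cω)² + λ²) = √((84.9)² + 9.508²) = 85.5 W/(m²·K).
F₀ = A × √((Cω)²+λ²) = 3.152 × 85.5 = 269 W/m².

269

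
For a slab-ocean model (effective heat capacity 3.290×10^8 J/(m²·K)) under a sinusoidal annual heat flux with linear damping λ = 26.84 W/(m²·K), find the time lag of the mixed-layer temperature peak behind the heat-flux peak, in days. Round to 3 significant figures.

Areal heat capacity C = 3.290×10^8 J/(m²·K) (given).
ω = 2π / 3.15×10^7 s = 1.99×10^-7 s⁻¹.
Phase lag φ = arctan(Cω/λ) = arctan(65.5/26.84) = 1.18 rad.
Time lag = φ / ω = 1.18 / 1.99×10^-7 = 5.93×10^6 s = 68.7 days.

68.7 days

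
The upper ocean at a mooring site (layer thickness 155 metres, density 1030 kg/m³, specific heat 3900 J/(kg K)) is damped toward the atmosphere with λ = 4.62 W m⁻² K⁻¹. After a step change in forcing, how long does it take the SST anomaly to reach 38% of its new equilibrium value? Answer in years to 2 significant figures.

2.0 years

Areal heat capacity C = ρ c_p D = 1030 × 3900 × 155 = 6.23×10^8 J/(m²·K).
τ = C / λ = 6.23×10^8 / 4.62 = 1.35×10^8 s.
Fraction reached: 1 − e^(−t/τ) = 0.38 ⇒ t = −τ ln(1 − 0.38) = τ × 0.478.
t = 6.44×10^7 s = 2.04 years.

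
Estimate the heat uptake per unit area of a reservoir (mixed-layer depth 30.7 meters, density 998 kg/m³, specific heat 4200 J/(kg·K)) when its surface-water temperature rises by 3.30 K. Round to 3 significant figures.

Areal heat capacity C = ρ c_p D = 998 × 4200 × 30.7 = 1.29×10^8 J/(m²·K).
ΔQ = C ΔT = 1.29×10^8 × 3.30 = 4.25×10^8 J/m².

4.25×10^8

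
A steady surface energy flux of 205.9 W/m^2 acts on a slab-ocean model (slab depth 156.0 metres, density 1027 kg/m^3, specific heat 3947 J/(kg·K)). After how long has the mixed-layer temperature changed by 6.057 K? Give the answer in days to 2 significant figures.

220 days

Areal heat capacity C = ρ c_p D = 1027 × 3947 × 156.0 = 6.32×10^8 J/(m²·K).
Time required: Δt = C ΔT / F = 6.32×10^8 × 6.057 / 205.9 = 1.86×10^7 s.
In days: 1.86×10^7 s / (86400 s/day) = 215 days.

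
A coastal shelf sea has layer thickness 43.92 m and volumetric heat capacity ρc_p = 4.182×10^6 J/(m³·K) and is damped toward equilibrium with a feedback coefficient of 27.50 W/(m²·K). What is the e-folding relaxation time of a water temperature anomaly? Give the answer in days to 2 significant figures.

77 days

Areal heat capacity C = ρc_p × D = 4.182×10^6 × 43.92 = 1.84×10^8 J/(m²·K).
Relaxation time τ = C / λ = 1.84×10^8 / 27.50 = 6.68×10^6 s.
In days: 6.68×10^6 s / (86400 s/day) = 77.3 days.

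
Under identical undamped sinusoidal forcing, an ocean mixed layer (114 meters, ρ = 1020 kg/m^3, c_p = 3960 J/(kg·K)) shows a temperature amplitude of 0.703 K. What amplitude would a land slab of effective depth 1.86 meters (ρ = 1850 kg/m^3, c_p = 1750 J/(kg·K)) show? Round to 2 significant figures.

C_ocean = 4.60×10^8 J/(m²·K); C_land = 6.02×10^6 J/(m²·K).
A ∝ 1/C ⇒ A_land = A_ocean × C_ocean/C_land = 0.703 × 76.5 = 53.8 K.

54 K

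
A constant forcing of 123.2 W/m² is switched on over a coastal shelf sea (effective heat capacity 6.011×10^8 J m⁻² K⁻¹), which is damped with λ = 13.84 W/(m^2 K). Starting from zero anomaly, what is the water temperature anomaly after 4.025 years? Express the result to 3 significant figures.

8.42 K

Areal heat capacity C = 6.011×10^8 J m⁻² K⁻¹ (given).
τ = C / λ = 6.01×10^8 / 13.84 = 4.34×10^7 s.
Equilibrium anomaly ΔT_eq = F / λ = 123.2 / 13.84 = 8.90 K.
t = 4.025 years = 1.27×10^8 s, so t/τ = 2.92.
ΔT(t) = ΔT_eq (1 − e^(−t/τ)) = 8.90 × (1 − e^−2.92) = 8.42 K.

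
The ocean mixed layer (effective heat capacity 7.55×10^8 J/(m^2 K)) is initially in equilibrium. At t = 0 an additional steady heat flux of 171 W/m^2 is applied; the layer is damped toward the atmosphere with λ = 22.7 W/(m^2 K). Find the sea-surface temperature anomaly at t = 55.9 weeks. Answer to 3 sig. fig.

Areal heat capacity C = 7.55×10^8 J/(m^2 K) (given).
τ = C / λ = 7.55×10^8 / 22.7 = 3.33×10^7 s.
Equilibrium anomaly ΔT_eq = F / λ = 171 / 22.7 = 7.53 K.
t = 55.9 weeks = 3.38×10^7 s, so t/τ = 1.02.
ΔT(t) = ΔT_eq (1 − e^(−t/τ)) = 7.53 × (1 − e^−1.02) = 4.81 K.

4.81 K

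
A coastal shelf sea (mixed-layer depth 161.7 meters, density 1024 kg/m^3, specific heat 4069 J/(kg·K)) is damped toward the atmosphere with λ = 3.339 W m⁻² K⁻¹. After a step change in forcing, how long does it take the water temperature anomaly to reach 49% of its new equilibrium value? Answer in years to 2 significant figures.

4.3 years

Areal heat capacity C = ρ c_p D = 1024 × 4069 × 161.7 = 6.74×10^8 J m⁻² K⁻¹.
τ = C / λ = 6.74×10^8 / 3.339 = 2.02×10^8 s.
Fraction reached: 1 − e^(−t/τ) = 0.49 ⇒ t = −τ ln(1 − 0.49) = τ × 0.673.
t = 1.36×10^8 s = 4.31 years.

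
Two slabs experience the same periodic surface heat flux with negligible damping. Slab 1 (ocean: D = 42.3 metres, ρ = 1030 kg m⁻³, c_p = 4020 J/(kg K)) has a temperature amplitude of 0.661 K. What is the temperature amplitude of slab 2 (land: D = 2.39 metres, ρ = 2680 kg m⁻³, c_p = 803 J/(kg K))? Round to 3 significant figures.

C_ocean = 1.75×10^8 J/(m²·K); C_land = 5.14×10^6 J/(m²·K).
A ∝ 1/C ⇒ A_land = A_ocean × C_ocean/C_land = 0.661 × 34.1 = 22.5 K.

22.5 K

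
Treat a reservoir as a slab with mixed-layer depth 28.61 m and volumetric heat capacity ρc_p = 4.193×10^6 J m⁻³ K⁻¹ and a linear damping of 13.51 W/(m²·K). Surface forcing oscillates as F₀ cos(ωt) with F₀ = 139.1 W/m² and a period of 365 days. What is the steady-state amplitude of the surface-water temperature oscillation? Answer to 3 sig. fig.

Areal heat capacity C = ρc_p × D = 4.193×10^6 × 28.61 = 1.20×10^8 J/(m²·K).
Angular frequency ω = 2π / T = 2π / 3.15×10^7 s = 1.99×10^-7 s⁻¹.
√((Cω)² + λ²) = √((23.9)² + 13.51²) = 27.5 W/(m²·K).
Amplitude A = F₀ / √((Cω)²+λ²) = 139.1 / 27.5 = 5.07 K.

5.07 K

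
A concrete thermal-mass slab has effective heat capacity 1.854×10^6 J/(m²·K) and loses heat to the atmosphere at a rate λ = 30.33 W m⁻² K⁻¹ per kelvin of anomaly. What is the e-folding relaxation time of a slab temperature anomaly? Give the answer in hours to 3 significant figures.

Areal heat capacity C = 1.854×10^6 J/(m²·K) (given).
Relaxation time τ = C / λ = 1.85×10^6 / 30.33 = 61100 s.
In hours: 61100 s / (3600 s/hour) = 17.0 hours.

17.0 hours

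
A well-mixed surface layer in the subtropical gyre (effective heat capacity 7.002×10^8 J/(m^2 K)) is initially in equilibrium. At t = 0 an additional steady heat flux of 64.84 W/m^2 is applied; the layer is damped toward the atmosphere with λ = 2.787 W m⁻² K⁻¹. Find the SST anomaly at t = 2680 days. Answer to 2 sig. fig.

14 K

Areal heat capacity C = 7.002×10^8 J/(m^2 K) (given).
τ = C / λ = 7.00×10^8 / 2.787 = 2.51×10^8 s.
Equilibrium anomaly ΔT_eq = F / λ = 64.84 / 2.787 = 23.3 K.
t = 2680 days = 2.32×10^8 s, so t/τ = 0.922.
ΔT(t) = ΔT_eq (1 − e^(−t/τ)) = 23.3 × (1 − e^−0.922) = 14.0 K.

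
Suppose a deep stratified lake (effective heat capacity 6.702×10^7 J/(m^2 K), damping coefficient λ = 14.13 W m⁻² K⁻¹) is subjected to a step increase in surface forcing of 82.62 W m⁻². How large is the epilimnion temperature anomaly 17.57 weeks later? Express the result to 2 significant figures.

Areal heat capacity C = 6.702×10^7 J/(m^2 K) (given).
τ = C / λ = 6.70×10^7 / 14.13 = 4.74×10^6 s.
Equilibrium anomaly ΔT_eq = F / λ = 82.62 / 14.13 = 5.85 K.
t = 17.57 weeks = 1.06×10^7 s, so t/τ = 2.24.
ΔT(t) = ΔT_eq (1 − e^(−t/τ)) = 5.85 × (1 − e^−2.24) = 5.22 K.

5.2 K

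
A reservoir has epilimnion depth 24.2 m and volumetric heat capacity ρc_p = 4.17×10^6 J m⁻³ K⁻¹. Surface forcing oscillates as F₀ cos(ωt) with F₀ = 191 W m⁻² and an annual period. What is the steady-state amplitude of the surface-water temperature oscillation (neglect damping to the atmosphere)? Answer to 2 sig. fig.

9.5 K

Areal heat capacity C = ρc_p × D = 4.17×10^6 × 24.2 = 1.01×10^8 J/(m^2 K).
Angular frequency ω = 2π / T = 2π / 3.15×10^7 s = 1.99×10^-7 s⁻¹.
Cω = 1.01×10^8 × 1.99×10^-7 = 20.1 W/(m²·K).
Amplitude A = F₀ / (Cω) = 191 / 20.1 = 9.50 K.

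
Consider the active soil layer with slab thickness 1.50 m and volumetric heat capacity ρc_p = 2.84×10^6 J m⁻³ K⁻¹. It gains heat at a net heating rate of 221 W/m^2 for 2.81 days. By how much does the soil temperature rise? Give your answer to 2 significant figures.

13 K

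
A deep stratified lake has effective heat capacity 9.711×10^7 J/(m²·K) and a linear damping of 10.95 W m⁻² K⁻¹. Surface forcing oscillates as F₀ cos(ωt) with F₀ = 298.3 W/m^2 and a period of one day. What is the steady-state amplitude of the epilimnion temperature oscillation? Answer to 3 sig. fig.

Areal heat capacity C = 9.711×10^7 J/(m²·K) (given).
Angular frequency ω = 2π / T = 2π / 86400 s = 7.27×10^-5 s⁻¹.
√((Cω)² + λ²) = √((7060)² + 10.95²) = 7060 W/(m²·K).
Amplitude A = F₀ / √((Cω)²+λ²) = 298.3 / 7060 = 0.0422 K.

0.0422 K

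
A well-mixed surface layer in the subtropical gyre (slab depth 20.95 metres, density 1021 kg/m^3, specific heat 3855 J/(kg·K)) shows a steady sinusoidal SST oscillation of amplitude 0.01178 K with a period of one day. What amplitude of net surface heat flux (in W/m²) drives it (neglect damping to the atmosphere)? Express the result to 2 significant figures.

Areal heat capacity C = ρ c_p D = 1021 × 3855 × 20.95 = 8.25×10^7 J/(m^2 K).
ω = 2π / 86400 s = 7.27×10^-5 s⁻¹.
Cω = 8.25×10^7 × 7.27×10^-5 = 6000 W/(m²·K).
F₀ = A × Cω = 0.01178 × 6000 = 70.6 W/m².

71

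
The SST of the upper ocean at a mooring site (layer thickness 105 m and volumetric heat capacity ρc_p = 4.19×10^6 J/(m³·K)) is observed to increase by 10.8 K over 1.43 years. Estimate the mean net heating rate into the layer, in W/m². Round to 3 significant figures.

105

Areal heat capacity C = ρc_p × D = 4.19×10^6 × 105 = 4.40×10^8 J m⁻² K⁻¹.
Required heat per unit area: Q = C ΔT = 4.40×10^8 × 10.8 = 4.75×10^9 J/m².
Flux F = Q / Δt = 4.75×10^9 / 4.51×10^7 s = 105 W/m².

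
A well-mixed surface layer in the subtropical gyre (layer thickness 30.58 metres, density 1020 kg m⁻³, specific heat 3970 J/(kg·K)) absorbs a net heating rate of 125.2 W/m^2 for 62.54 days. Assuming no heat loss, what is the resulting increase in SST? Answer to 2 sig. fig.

Areal heat capacity C = ρ c_p D = 1020 × 3970 × 30.58 = 1.24×10^8 J m⁻² K⁻¹.
Net heat input Q = F Δt = 125.2 × (62.54 days × 86400 s/day) = 6.77×10^8 J/m².
ΔT = Q / C = 6.77×10^8 / 1.24×10^8 = 5.46 K.

5.5 K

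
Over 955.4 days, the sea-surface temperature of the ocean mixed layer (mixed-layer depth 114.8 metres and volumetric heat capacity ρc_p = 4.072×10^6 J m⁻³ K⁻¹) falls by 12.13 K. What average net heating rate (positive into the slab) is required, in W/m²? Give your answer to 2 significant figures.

-69

Areal heat capacity C = ρc_p × D = 4.072×10^6 × 114.8 = 4.67×10^8 J m⁻² K⁻¹.
Required heat per unit area: Q = C ΔT = 4.67×10^8 × -12.13 = -5.67×10^9 J/m².
Flux F = Q / Δt = -5.67×10^9 / 8.25×10^7 s = -68.7 W/m².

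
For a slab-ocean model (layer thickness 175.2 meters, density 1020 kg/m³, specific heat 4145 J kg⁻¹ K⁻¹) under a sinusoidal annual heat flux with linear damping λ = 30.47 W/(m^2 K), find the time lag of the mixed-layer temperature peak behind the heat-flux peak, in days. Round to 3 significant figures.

79.4 days

Areal heat capacity C = ρ c_p D = 1020 × 4145 × 175.2 = 7.41×10^8 J m⁻² K⁻¹.
ω = 2π / 3.15×10^7 s = 1.99×10^-7 s⁻¹.
Phase lag φ = arctan(Cω/λ) = arctan(148/30.47) = 1.37 rad.
Time lag = φ / ω = 1.37 / 1.99×10^-7 = 6.86×10^6 s = 79.4 days.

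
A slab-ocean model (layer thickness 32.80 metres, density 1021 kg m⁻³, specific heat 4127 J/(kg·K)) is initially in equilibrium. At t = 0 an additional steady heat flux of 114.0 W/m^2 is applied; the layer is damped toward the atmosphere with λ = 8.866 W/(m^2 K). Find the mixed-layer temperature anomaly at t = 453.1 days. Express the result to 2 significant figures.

12 K

Areal heat capacity C = ρ c_p D = 1021 × 4127 × 32.80 = 1.38×10^8 J/(m^2 K).
τ = C / λ = 1.38×10^8 / 8.866 = 1.56×10^7 s.
Equilibrium anomaly ΔT_eq = F / λ = 114.0 / 8.866 = 12.9 K.
t = 453.1 days = 3.91×10^7 s, so t/τ = 2.51.
ΔT(t) = ΔT_eq (1 − e^(−t/τ)) = 12.9 × (1 − e^−2.51) = 11.8 K.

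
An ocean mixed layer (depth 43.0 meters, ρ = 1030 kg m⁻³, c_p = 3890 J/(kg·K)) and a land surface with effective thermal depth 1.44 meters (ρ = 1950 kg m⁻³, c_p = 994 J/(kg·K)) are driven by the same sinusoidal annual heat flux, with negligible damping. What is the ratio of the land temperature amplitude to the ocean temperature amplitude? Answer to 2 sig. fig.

62

C_ocean = 1030 × 3890 × 43.0 = 1.72×10^8 J/(m²·K).
C_land = 1950 × 994 × 1.44 = 2.79×10^6 J/(m²·K).
Undamped amplitude ∝ 1/C, so A_land/A_ocean = C_ocean/C_land = 61.7.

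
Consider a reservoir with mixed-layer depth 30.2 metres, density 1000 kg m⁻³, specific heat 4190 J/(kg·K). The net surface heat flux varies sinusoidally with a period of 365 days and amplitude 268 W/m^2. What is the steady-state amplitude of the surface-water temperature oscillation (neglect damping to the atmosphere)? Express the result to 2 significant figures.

11 K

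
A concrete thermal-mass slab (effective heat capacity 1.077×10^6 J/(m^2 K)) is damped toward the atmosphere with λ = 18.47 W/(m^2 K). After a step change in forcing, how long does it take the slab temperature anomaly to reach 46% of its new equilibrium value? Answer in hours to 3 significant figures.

9.98 hours

Areal heat capacity C = 1.077×10^6 J/(m^2 K) (given).
τ = C / λ = 1.08×10^6 / 18.47 = 58300 s.
Fraction reached: 1 − e^(−t/τ) = 0.46 ⇒ t = −τ ln(1 − 0.46) = τ × 0.616.
t = 35900 s = 9.98 hours.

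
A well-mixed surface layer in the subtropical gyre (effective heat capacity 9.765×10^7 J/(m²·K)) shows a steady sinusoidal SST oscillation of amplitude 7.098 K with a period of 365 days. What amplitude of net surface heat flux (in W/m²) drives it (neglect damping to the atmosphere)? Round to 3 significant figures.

Areal heat capacity C = 9.765×10^7 J/(m²·K) (given).
ω = 2π / 3.15×10^7 s = 1.99×10^-7 s⁻¹.
Cω = 9.77×10^7 × 1.99×10^-7 = 19.5 W/(m²·K).
F₀ = A × Cω = 7.098 × 19.5 = 138 W/m².

138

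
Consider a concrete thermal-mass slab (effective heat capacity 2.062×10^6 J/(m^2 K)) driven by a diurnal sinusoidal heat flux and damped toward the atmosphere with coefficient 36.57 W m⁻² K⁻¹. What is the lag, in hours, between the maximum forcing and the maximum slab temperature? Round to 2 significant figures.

Areal heat capacity C = 2.062×10^6 J/(m^2 K) (given).
ω = 2π / 86400 s = 7.27×10^-5 s⁻¹.
Phase lag φ = arctan(Cω/λ) = arctan(150/36.57) = 1.33 rad.
Time lag = φ / ω = 1.33 / 7.27×10^-5 = 18300 s = 5.09 hours.

5.1 hours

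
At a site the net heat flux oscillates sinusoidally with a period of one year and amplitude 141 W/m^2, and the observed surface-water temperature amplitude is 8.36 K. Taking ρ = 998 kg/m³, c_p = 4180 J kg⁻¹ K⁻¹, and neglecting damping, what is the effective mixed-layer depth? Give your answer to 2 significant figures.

ω = 2π / 3.15×10^7 s = 1.99×10^-7 s⁻¹.
Required C = F₀ / (A ω) = 141 / (8.36 × 1.99×10^-7) = 8.47×10^7 J/(m²·K).
D = C / (ρ c_p) = 8.47×10^7 / (998 × 4180) = 20.3 m.

20 m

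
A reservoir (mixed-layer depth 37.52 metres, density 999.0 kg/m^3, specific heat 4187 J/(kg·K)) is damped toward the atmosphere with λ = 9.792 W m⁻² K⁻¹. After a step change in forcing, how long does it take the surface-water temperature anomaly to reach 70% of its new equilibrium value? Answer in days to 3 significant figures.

223 days

Areal heat capacity C = ρ c_p D = 999.0 × 4187 × 37.52 = 1.57×10^8 J m⁻² K⁻¹.
τ = C / λ = 1.57×10^8 / 9.792 = 1.60×10^7 s.
Fraction reached: 1 − e^(−t/τ) = 0.70 ⇒ t = −τ ln(1 − 0.70) = τ × 1.20.
t = 1.93×10^7 s = 223 days.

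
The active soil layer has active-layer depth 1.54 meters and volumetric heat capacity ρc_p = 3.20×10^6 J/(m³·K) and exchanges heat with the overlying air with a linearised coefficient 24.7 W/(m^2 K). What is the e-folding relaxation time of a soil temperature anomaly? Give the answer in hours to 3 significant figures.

Areal heat capacity C = ρc_p × D = 3.20×10^6 × 1.54 = 4.93×10^6 J/(m^2 K).
Relaxation time τ = C / λ = 4.93×10^6 / 24.7 = 2.00×10^5 s.
In hours: 2.00×10^5 s / (3600 s/hour) = 55.4 hours.

55.4 hours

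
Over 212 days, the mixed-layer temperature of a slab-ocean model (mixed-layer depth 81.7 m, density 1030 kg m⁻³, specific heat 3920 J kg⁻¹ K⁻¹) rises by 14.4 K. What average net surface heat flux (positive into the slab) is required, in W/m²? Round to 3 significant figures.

Areal heat capacity C = ρ c_p D = 1030 × 3920 × 81.7 = 3.30×10^8 J/(m²·K).
Required heat per unit area: Q = C ΔT = 3.30×10^8 × 14.4 = 4.75×10^9 J/m².
Flux F = Q / Δt = 4.75×10^9 / 1.83×10^7 s = 259 W/m².

259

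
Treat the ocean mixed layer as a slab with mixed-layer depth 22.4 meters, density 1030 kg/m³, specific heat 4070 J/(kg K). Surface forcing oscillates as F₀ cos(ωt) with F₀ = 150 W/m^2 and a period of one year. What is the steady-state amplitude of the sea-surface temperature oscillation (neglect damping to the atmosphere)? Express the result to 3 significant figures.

Areal heat capacity C = ρ c_p D = 1030 × 4070 × 22.4 = 9.39×10^7 J/(m²·K).
Angular frequency ω = 2π / T = 2π / 3.15×10^7 s = 1.99×10^-7 s⁻¹.
Cω = 9.39×10^7 × 1.99×10^-7 = 18.7 W/(m²·K).
Amplitude A = F₀ / (Cω) = 150 / 18.7 = 8.02 K.

8.02 K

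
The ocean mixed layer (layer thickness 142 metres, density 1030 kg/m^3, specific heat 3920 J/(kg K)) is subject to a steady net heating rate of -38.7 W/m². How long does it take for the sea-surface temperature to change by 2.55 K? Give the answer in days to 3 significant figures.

Areal heat capacity C = ρ c_p D = 1030 × 3920 × 142 = 5.73×10^8 J m⁻² K⁻¹.
Time required: Δt = C ΔT / F = 5.73×10^8 × -2.55 / -38.7 = 3.78×10^7 s.
In days: 3.78×10^7 s / (86400 s/day) = 437 days.

437 days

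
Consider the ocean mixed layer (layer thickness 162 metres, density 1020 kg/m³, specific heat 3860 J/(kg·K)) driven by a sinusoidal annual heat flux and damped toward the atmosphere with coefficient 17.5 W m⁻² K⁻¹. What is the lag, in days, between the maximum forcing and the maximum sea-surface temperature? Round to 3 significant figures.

83.3 days

Areal heat capacity C = ρ c_p D = 1020 × 3860 × 162 = 6.38×10^8 J/(m²·K).
ω = 2π / 3.15×10^7 s = 1.99×10^-7 s⁻¹.
Phase lag φ = arctan(Cω/λ) = arctan(127/17.5) = 1.43 rad.
Time lag = φ / ω = 1.43 / 1.99×10^-7 = 7.20×10^6 s = 83.3 days.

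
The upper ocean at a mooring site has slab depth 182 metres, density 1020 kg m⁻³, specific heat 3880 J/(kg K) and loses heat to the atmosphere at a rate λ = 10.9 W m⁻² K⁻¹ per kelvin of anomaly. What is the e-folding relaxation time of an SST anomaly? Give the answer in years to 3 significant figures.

2.09 years

Areal heat capacity C = ρ c_p D = 1020 × 3880 × 182 = 7.20×10^8 J/(m²·K).
Relaxation time τ = C / λ = 7.20×10^8 / 10.9 = 6.61×10^7 s.
In years: 6.61×10^7 s / (3.156×10^7 s/year) = 2.09 years.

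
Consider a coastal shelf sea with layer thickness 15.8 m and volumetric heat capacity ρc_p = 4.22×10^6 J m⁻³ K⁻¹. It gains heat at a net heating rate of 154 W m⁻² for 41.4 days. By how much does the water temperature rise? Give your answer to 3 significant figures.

Areal heat capacity C = ρc_p × D = 4.22×10^6 × 15.8 = 6.67×10^7 J/(m^2 K).
Net heat input Q = F Δt = 154 × (41.4 days × 86400 s/day) = 5.51×10^8 J/m².
ΔT = Q / C = 5.51×10^8 / 6.67×10^7 = 8.26 K.

8.26 K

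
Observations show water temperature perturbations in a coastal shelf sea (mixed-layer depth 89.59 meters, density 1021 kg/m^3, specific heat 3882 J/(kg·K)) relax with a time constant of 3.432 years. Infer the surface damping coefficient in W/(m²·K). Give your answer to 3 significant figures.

Areal heat capacity C = ρ c_p D = 1021 × 3882 × 89.59 = 3.55×10^8 J/(m²·K).
τ = 3.432 years = 1.08×10^8 s.
λ = C / τ = 3.55×10^8 / 1.08×10^8 = 3.28 W/(m²·K).

3.28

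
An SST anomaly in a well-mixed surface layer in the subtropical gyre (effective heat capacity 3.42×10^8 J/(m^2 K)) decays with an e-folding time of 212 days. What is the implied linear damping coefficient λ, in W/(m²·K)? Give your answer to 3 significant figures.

18.7

Areal heat capacity C = 3.42×10^8 J/(m^2 K) (given).
τ = 212 days = 1.83×10^7 s.
λ = C / τ = 3.42×10^8 / 1.83×10^7 = 18.7 W/(m²·K).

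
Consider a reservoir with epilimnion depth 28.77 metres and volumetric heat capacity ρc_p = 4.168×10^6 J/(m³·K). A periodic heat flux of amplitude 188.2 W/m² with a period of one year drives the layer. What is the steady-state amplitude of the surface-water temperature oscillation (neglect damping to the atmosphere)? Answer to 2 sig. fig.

Areal heat capacity C = ρc_p × D = 4.168×10^6 × 28.77 = 1.20×10^8 J/(m^2 K).
Angular frequency ω = 2π / T = 2π / 3.15×10^7 s = 1.99×10^-7 s⁻¹.
Cω = 1.20×10^8 × 1.99×10^-7 = 23.9 W/(m²·K).
Amplitude A = F₀ / (Cω) = 188.2 / 23.9 = 7.88 K.

7.9 K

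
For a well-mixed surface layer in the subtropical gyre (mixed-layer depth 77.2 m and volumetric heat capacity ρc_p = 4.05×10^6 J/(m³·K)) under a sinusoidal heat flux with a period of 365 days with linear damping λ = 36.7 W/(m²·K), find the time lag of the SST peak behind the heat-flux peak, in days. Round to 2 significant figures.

60 days

Areal heat capacity C = ρc_p × D = 4.05×10^6 × 77.2 = 3.13×10^8 J m⁻² K⁻¹.
ω = 2π / 3.15×10^7 s = 1.99×10^-7 s⁻¹.
Phase lag φ = arctan(Cω/λ) = arctan(62.3/36.7) = 1.04 rad.
Time lag = φ / ω = 1.04 / 1.99×10^-7 = 5.21×10^6 s = 60.3 days.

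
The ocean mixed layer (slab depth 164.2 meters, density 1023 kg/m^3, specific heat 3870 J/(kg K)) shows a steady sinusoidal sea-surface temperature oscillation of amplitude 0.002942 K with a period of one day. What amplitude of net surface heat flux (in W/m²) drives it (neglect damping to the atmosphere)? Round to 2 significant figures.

Areal heat capacity C = ρ c_p D = 1023 × 3870 × 164.2 = 6.50×10^8 J m⁻² K⁻¹.
ω = 2π / 86400 s = 7.27×10^-5 s⁻¹.
Cω = 6.50×10^8 × 7.27×10^-5 = 47300 W/(m²·K).
F₀ = A × Cω = 0.002942 × 47300 = 139 W/m².

140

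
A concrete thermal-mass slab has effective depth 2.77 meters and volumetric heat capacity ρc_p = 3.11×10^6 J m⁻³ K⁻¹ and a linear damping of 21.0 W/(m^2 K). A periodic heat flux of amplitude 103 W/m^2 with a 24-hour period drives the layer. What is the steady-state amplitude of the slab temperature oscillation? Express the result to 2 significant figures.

0.16 K

Areal heat capacity C = ρc_p × D = 3.11×10^6 × 2.77 = 8.61×10^6 J/(m²·K).
Angular frequency ω = 2π / T = 2π / 86400 s = 7.27×10^-5 s⁻¹.
√((Cω)² + λ²) = √((626)² + 21.0²) = 627 W/(m²·K).
Amplitude A = F₀ / √((Cω)²+λ²) = 103 / 627 = 0.164 K.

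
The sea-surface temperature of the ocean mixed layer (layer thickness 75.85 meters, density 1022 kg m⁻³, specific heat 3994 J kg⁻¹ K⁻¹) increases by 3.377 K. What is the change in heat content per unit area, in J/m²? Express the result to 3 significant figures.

Areal heat capacity C = ρ c_p D = 1022 × 3994 × 75.85 = 3.10×10^8 J m⁻² K⁻¹.
ΔQ = C ΔT = 3.10×10^8 × 3.377 = 1.05×10^9 J/m².

1.05×10^9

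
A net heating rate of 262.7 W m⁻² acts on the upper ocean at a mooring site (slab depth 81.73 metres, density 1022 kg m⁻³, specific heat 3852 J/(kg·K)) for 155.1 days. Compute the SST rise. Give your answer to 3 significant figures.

10.9 K

Areal heat capacity C = ρ c_p D = 1022 × 3852 × 81.73 = 3.22×10^8 J/(m^2 K).
Net heat input Q = F Δt = 262.7 × (155.1 days × 86400 s/day) = 3.52×10^9 J/m².
ΔT = Q / C = 3.52×10^9 / 3.22×10^8 = 10.9 K.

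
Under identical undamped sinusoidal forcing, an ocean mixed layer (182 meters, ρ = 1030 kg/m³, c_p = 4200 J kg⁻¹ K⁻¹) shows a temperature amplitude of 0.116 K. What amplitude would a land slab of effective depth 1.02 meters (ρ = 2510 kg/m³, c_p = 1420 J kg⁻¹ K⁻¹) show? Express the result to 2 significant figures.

C_ocean = 7.87×10^8 J/(m²·K); C_land = 3.64×10^6 J/(m²·K).
A ∝ 1/C ⇒ A_land = A_ocean × C_ocean/C_land = 0.116 × 217 = 25.1 K.

25 K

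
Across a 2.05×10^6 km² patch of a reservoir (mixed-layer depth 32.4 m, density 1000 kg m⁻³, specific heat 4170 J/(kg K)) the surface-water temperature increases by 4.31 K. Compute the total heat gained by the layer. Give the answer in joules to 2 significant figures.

Areal heat capacity C = ρ c_p D = 1000 × 4170 × 32.4 = 1.35×10^8 J m⁻² K⁻¹.
Heat per unit area: q = C ΔT = 1.35×10^8 × 4.31 = 5.82×10^8 J/m².
Total heat: Q = q × A = 5.82×10^8 × (2.05×10^6 × 10⁶ m²) = 1.19×10^21 J.

1.2×10^21 J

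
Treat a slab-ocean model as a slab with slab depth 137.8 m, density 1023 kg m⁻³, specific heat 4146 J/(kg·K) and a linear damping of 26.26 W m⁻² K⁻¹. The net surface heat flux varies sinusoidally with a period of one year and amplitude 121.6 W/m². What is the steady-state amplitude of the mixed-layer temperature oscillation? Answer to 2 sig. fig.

1.0 K

Areal heat capacity C = ρ c_p D = 1023 × 4146 × 137.8 = 5.84×10^8 J m⁻² K⁻¹.
Angular frequency ω = 2π / T = 2π / 3.15×10^7 s = 1.99×10^-7 s⁻¹.
√((Cω)² + λ²) = √((116)² + 26.26²) = 119 W/(m²·K).
Amplitude A = F₀ / √((Cω)²+λ²) = 121.6 / 119 = 1.02 K.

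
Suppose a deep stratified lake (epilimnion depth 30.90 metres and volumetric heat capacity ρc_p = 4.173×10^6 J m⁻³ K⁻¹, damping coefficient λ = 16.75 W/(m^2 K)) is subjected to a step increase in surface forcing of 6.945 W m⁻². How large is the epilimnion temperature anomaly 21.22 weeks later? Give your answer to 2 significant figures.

Areal heat capacity C = ρc_p × D = 4.173×10^6 × 30.90 = 1.29×10^8 J/(m^2 K).
τ = C / λ = 1.29×10^8 / 16.75 = 7.70×10^6 s.
Equilibrium anomaly ΔT_eq = F / λ = 6.945 / 16.75 = 0.415 K.
t = 21.22 weeks = 1.28×10^7 s, so t/τ = 1.67.
ΔT(t) = ΔT_eq (1 − e^(−t/τ)) = 0.415 × (1 − e^−1.67) = 0.336 K.

0.34 K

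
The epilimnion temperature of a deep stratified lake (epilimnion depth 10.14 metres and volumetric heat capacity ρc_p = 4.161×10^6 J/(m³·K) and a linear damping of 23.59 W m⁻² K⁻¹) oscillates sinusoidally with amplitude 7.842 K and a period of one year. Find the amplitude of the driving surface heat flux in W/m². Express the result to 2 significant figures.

Areal heat capacity C = ρc_p × D = 4.161×10^6 × 10.14 = 4.22×10^7 J/(m^2 K).
ω = 2π / 3.15×10^7 s = 1.99×10^-7 s⁻¹.
√((Cω)² + λ²) = √((8.41)² + 23.59²) = 25.0 W/(m²·K).
F₀ = A × √((Cω)²+λ²) = 7.842 × 25.0 = 196 W/m².

200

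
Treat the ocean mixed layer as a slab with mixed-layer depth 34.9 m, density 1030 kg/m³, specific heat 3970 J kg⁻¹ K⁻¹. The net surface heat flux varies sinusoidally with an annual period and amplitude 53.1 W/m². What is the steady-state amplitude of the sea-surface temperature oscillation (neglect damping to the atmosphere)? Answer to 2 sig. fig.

1.9 K

Areal heat capacity C = ρ c_p D = 1030 × 3970 × 34.9 = 1.43×10^8 J m⁻² K⁻¹.
Angular frequency ω = 2π / T = 2π / 3.15×10^7 s = 1.99×10^-7 s⁻¹.
Cω = 1.43×10^8 × 1.99×10^-7 = 28.4 W/(m²·K).
Amplitude A = F₀ / (Cω) = 53.1 / 28.4 = 1.87 K.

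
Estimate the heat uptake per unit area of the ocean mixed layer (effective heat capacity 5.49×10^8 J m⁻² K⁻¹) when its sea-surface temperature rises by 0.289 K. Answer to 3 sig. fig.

1.59×10^8

Areal heat capacity C = 5.49×10^8 J m⁻² K⁻¹ (given).
ΔQ = C ΔT = 5.49×10^8 × 0.289 = 1.59×10^8 J/m².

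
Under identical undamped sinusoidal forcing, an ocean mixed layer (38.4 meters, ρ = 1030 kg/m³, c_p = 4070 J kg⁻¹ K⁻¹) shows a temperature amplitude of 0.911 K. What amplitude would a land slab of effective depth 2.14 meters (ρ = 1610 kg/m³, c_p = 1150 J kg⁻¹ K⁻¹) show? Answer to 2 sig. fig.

37 K

C_ocean = 1.61×10^8 J/(m²·K); C_land = 3.96×10^6 J/(m²·K).
A ∝ 1/C ⇒ A_land = A_ocean × C_ocean/C_land = 0.911 × 40.6 = 37.0 K.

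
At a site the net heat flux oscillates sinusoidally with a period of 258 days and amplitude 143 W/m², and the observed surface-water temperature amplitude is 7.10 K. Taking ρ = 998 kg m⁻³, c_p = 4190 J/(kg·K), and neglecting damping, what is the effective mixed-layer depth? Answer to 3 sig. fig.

17.1 m

ω = 2π / 2.23×10^7 s = 2.82×10^-7 s⁻¹.
Required C = F₀ / (A ω) = 143 / (7.10 × 2.82×10^-7) = 7.15×10^7 J/(m²·K).
D = C / (ρ c_p) = 7.15×10^7 / (998 × 4190) = 17.1 m.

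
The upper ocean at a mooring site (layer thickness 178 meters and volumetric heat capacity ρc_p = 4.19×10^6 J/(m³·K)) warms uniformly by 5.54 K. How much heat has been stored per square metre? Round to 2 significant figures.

4.1×10^9

Areal heat capacity C = ρc_p × D = 4.19×10^6 × 178 = 7.46×10^8 J/(m²·K).
ΔQ = C ΔT = 7.46×10^8 × 5.54 = 4.13×10^9 J/m².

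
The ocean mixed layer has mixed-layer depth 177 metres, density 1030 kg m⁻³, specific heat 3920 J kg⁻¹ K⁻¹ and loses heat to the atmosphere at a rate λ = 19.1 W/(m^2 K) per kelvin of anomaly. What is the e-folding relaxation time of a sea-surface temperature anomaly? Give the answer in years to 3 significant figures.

1.19 years

Areal heat capacity C = ρ c_p D = 1030 × 3920 × 177 = 7.15×10^8 J/(m^2 K).
Relaxation time τ = C / λ = 7.15×10^8 / 19.1 = 3.74×10^7 s.
In years: 3.74×10^7 s / (3.156×10^7 s/year) = 1.19 years.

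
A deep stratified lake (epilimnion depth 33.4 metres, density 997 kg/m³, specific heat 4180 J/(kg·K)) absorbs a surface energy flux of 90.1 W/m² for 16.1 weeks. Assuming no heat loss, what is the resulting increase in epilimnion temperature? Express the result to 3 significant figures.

Areal heat capacity C = ρ c_p D = 997 × 4180 × 33.4 = 1.39×10^8 J m⁻² K⁻¹.
Net heat input Q = F Δt = 90.1 × (16.1 weeks × 6.048×10^5 s/week) = 8.77×10^8 J/m².
ΔT = Q / C = 8.77×10^8 / 1.39×10^8 = 6.30 K.

6.30 K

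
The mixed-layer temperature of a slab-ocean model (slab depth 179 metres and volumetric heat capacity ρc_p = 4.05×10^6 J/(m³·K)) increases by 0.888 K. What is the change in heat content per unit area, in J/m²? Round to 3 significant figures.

6.44×10^8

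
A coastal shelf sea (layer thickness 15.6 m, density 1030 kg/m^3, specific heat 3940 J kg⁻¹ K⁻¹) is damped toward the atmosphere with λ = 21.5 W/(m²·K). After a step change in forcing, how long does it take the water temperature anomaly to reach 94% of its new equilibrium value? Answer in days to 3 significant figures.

Areal heat capacity C = ρ c_p D = 1030 × 3940 × 15.6 = 6.33×10^7 J/(m²·K).
τ = C / λ = 6.33×10^7 / 21.5 = 2.94×10^6 s.
Fraction reached: 1 − e^(−t/τ) = 0.94 ⇒ t = −τ ln(1 − 0.94) = τ × 2.81.
t = 8.28×10^6 s = 95.9 days.

95.9 days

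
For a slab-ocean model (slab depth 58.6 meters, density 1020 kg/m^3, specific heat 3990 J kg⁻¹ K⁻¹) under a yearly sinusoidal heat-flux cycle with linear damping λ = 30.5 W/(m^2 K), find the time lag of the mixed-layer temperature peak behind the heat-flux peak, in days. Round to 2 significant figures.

Areal heat capacity C = ρ c_p D = 1020 × 3990 × 58.6 = 2.38×10^8 J/(m²·K).
ω = 2π / 3.15×10^7 s = 1.99×10^-7 s⁻¹.
Phase lag φ = arctan(Cω/λ) = arctan(47.5/30.5) = 1.00 rad.
Time lag = φ / ω = 1.00 / 1.99×10^-7 = 5.02×10^6 s = 58.1 days.

58 days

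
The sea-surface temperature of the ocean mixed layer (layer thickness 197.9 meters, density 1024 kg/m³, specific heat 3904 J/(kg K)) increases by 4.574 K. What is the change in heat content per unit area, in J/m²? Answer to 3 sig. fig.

3.62×10^9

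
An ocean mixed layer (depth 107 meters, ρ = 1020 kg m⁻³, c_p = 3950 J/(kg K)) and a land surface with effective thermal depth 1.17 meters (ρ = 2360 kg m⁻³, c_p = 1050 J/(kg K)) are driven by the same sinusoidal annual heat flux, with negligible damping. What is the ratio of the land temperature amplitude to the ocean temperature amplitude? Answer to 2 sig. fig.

150

C_ocean = 1020 × 3950 × 107 = 4.31×10^8 J/(m²·K).
C_land = 2360 × 1050 × 1.17 = 2.90×10^6 J/(m²·K).
Undamped amplitude ∝ 1/C, so A_land/A_ocean = C_ocean/C_land = 149.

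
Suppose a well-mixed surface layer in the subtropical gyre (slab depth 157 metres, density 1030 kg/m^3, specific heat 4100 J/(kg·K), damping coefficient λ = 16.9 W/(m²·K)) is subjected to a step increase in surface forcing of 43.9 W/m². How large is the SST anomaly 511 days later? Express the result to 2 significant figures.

Areal heat capacity C = ρ c_p D = 1030 × 4100 × 157 = 6.63×10^8 J/(m²·K).
τ = C / λ = 6.63×10^8 / 16.9 = 3.92×10^7 s.
Equilibrium anomaly ΔT_eq = F / λ = 43.9 / 16.9 = 2.60 K.
t = 511 days = 4.42×10^7 s, so t/τ = 1.13.
ΔT(t) = ΔT_eq (1 − e^(−t/τ)) = 2.60 × (1 − e^−1.13) = 1.75 K.

1.8 K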